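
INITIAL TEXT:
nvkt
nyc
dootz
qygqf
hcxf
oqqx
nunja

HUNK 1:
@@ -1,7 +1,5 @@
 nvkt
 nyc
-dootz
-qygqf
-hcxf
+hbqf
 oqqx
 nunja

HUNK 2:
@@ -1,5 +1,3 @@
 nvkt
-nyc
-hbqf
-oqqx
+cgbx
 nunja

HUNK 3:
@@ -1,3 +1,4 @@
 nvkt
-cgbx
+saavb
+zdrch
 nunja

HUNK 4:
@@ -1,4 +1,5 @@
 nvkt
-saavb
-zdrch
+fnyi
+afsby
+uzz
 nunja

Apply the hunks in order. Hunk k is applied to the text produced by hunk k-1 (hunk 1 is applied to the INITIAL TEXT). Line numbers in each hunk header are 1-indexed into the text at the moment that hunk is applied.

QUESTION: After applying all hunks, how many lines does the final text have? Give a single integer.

Hunk 1: at line 1 remove [dootz,qygqf,hcxf] add [hbqf] -> 5 lines: nvkt nyc hbqf oqqx nunja
Hunk 2: at line 1 remove [nyc,hbqf,oqqx] add [cgbx] -> 3 lines: nvkt cgbx nunja
Hunk 3: at line 1 remove [cgbx] add [saavb,zdrch] -> 4 lines: nvkt saavb zdrch nunja
Hunk 4: at line 1 remove [saavb,zdrch] add [fnyi,afsby,uzz] -> 5 lines: nvkt fnyi afsby uzz nunja
Final line count: 5

Answer: 5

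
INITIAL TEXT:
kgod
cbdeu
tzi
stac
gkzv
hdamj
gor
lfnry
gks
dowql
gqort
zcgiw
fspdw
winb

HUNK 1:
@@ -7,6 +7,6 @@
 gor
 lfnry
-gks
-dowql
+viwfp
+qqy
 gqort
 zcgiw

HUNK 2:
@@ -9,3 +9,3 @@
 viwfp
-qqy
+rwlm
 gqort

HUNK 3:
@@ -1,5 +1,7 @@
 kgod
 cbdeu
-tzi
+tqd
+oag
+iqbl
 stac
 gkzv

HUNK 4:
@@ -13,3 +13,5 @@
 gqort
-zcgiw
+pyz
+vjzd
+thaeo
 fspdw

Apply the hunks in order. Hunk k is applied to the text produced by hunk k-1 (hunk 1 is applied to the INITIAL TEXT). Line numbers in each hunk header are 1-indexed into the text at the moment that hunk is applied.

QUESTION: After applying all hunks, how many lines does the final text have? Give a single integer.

Hunk 1: at line 7 remove [gks,dowql] add [viwfp,qqy] -> 14 lines: kgod cbdeu tzi stac gkzv hdamj gor lfnry viwfp qqy gqort zcgiw fspdw winb
Hunk 2: at line 9 remove [qqy] add [rwlm] -> 14 lines: kgod cbdeu tzi stac gkzv hdamj gor lfnry viwfp rwlm gqort zcgiw fspdw winb
Hunk 3: at line 1 remove [tzi] add [tqd,oag,iqbl] -> 16 lines: kgod cbdeu tqd oag iqbl stac gkzv hdamj gor lfnry viwfp rwlm gqort zcgiw fspdw winb
Hunk 4: at line 13 remove [zcgiw] add [pyz,vjzd,thaeo] -> 18 lines: kgod cbdeu tqd oag iqbl stac gkzv hdamj gor lfnry viwfp rwlm gqort pyz vjzd thaeo fspdw winb
Final line count: 18

Answer: 18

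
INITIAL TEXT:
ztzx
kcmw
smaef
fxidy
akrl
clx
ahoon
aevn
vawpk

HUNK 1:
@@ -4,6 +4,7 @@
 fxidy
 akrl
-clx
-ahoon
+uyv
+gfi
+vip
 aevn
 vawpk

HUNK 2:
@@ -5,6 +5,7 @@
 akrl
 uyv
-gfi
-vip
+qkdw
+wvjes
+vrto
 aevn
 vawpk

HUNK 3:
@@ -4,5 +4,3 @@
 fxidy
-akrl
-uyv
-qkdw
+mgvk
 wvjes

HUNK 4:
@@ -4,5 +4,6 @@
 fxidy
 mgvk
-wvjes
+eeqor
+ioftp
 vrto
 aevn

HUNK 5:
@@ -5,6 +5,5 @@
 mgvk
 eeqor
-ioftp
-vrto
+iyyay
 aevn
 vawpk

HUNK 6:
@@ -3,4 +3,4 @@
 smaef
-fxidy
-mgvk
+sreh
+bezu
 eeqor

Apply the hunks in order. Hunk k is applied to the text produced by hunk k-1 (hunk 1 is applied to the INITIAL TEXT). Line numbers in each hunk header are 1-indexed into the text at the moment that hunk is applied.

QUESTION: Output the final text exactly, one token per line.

Answer: ztzx
kcmw
smaef
sreh
bezu
eeqor
iyyay
aevn
vawpk

Derivation:
Hunk 1: at line 4 remove [clx,ahoon] add [uyv,gfi,vip] -> 10 lines: ztzx kcmw smaef fxidy akrl uyv gfi vip aevn vawpk
Hunk 2: at line 5 remove [gfi,vip] add [qkdw,wvjes,vrto] -> 11 lines: ztzx kcmw smaef fxidy akrl uyv qkdw wvjes vrto aevn vawpk
Hunk 3: at line 4 remove [akrl,uyv,qkdw] add [mgvk] -> 9 lines: ztzx kcmw smaef fxidy mgvk wvjes vrto aevn vawpk
Hunk 4: at line 4 remove [wvjes] add [eeqor,ioftp] -> 10 lines: ztzx kcmw smaef fxidy mgvk eeqor ioftp vrto aevn vawpk
Hunk 5: at line 5 remove [ioftp,vrto] add [iyyay] -> 9 lines: ztzx kcmw smaef fxidy mgvk eeqor iyyay aevn vawpk
Hunk 6: at line 3 remove [fxidy,mgvk] add [sreh,bezu] -> 9 lines: ztzx kcmw smaef sreh bezu eeqor iyyay aevn vawpk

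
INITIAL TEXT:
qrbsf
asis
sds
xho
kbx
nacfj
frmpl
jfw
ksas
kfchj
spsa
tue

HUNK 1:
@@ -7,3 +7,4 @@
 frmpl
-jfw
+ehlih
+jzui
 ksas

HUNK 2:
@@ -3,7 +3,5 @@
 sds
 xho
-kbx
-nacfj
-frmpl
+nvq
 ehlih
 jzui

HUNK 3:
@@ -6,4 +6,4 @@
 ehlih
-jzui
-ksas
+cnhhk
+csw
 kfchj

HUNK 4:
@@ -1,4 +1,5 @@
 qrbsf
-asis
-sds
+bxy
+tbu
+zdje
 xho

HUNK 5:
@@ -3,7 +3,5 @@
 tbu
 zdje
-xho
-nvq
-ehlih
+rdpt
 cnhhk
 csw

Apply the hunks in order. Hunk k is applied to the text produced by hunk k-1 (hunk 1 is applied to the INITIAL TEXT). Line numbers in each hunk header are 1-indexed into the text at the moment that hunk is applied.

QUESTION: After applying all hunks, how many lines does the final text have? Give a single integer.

Answer: 10

Derivation:
Hunk 1: at line 7 remove [jfw] add [ehlih,jzui] -> 13 lines: qrbsf asis sds xho kbx nacfj frmpl ehlih jzui ksas kfchj spsa tue
Hunk 2: at line 3 remove [kbx,nacfj,frmpl] add [nvq] -> 11 lines: qrbsf asis sds xho nvq ehlih jzui ksas kfchj spsa tue
Hunk 3: at line 6 remove [jzui,ksas] add [cnhhk,csw] -> 11 lines: qrbsf asis sds xho nvq ehlih cnhhk csw kfchj spsa tue
Hunk 4: at line 1 remove [asis,sds] add [bxy,tbu,zdje] -> 12 lines: qrbsf bxy tbu zdje xho nvq ehlih cnhhk csw kfchj spsa tue
Hunk 5: at line 3 remove [xho,nvq,ehlih] add [rdpt] -> 10 lines: qrbsf bxy tbu zdje rdpt cnhhk csw kfchj spsa tue
Final line count: 10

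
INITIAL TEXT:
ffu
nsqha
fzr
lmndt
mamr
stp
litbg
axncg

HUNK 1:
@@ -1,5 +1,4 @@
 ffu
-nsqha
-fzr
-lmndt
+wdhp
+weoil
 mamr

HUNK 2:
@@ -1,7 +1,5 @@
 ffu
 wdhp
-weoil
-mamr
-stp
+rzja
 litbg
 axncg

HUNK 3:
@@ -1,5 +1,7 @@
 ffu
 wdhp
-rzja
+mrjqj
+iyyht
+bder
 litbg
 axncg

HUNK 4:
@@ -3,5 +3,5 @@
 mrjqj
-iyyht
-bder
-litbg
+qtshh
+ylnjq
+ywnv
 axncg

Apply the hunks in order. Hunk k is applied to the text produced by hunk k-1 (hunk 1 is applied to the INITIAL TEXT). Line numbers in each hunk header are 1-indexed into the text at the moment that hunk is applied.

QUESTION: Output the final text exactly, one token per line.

Answer: ffu
wdhp
mrjqj
qtshh
ylnjq
ywnv
axncg

Derivation:
Hunk 1: at line 1 remove [nsqha,fzr,lmndt] add [wdhp,weoil] -> 7 lines: ffu wdhp weoil mamr stp litbg axncg
Hunk 2: at line 1 remove [weoil,mamr,stp] add [rzja] -> 5 lines: ffu wdhp rzja litbg axncg
Hunk 3: at line 1 remove [rzja] add [mrjqj,iyyht,bder] -> 7 lines: ffu wdhp mrjqj iyyht bder litbg axncg
Hunk 4: at line 3 remove [iyyht,bder,litbg] add [qtshh,ylnjq,ywnv] -> 7 lines: ffu wdhp mrjqj qtshh ylnjq ywnv axncg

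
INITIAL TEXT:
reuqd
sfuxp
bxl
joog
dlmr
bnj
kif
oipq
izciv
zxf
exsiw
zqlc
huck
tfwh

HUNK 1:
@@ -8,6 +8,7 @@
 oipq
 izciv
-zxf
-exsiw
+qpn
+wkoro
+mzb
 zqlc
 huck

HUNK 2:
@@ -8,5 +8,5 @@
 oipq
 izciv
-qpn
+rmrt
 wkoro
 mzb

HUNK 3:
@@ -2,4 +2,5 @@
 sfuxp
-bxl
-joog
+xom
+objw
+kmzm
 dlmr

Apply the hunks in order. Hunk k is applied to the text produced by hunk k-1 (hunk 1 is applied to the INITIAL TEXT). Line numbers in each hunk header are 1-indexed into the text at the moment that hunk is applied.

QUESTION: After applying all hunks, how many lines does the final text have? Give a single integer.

Hunk 1: at line 8 remove [zxf,exsiw] add [qpn,wkoro,mzb] -> 15 lines: reuqd sfuxp bxl joog dlmr bnj kif oipq izciv qpn wkoro mzb zqlc huck tfwh
Hunk 2: at line 8 remove [qpn] add [rmrt] -> 15 lines: reuqd sfuxp bxl joog dlmr bnj kif oipq izciv rmrt wkoro mzb zqlc huck tfwh
Hunk 3: at line 2 remove [bxl,joog] add [xom,objw,kmzm] -> 16 lines: reuqd sfuxp xom objw kmzm dlmr bnj kif oipq izciv rmrt wkoro mzb zqlc huck tfwh
Final line count: 16

Answer: 16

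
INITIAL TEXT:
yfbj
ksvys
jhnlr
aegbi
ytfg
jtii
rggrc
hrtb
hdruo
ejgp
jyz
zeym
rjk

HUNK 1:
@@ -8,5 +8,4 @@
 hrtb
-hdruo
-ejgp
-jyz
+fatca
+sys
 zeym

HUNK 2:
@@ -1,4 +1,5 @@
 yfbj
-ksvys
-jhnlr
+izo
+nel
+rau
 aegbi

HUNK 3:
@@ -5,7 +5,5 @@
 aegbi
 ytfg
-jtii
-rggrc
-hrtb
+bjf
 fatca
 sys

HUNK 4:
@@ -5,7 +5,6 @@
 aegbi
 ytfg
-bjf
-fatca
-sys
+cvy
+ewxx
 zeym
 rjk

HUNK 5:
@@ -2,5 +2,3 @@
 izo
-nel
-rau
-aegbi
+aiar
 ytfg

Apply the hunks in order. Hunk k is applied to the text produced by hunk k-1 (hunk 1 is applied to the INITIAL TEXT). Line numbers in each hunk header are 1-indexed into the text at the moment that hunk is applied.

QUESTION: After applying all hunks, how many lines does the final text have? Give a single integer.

Hunk 1: at line 8 remove [hdruo,ejgp,jyz] add [fatca,sys] -> 12 lines: yfbj ksvys jhnlr aegbi ytfg jtii rggrc hrtb fatca sys zeym rjk
Hunk 2: at line 1 remove [ksvys,jhnlr] add [izo,nel,rau] -> 13 lines: yfbj izo nel rau aegbi ytfg jtii rggrc hrtb fatca sys zeym rjk
Hunk 3: at line 5 remove [jtii,rggrc,hrtb] add [bjf] -> 11 lines: yfbj izo nel rau aegbi ytfg bjf fatca sys zeym rjk
Hunk 4: at line 5 remove [bjf,fatca,sys] add [cvy,ewxx] -> 10 lines: yfbj izo nel rau aegbi ytfg cvy ewxx zeym rjk
Hunk 5: at line 2 remove [nel,rau,aegbi] add [aiar] -> 8 lines: yfbj izo aiar ytfg cvy ewxx zeym rjk
Final line count: 8

Answer: 8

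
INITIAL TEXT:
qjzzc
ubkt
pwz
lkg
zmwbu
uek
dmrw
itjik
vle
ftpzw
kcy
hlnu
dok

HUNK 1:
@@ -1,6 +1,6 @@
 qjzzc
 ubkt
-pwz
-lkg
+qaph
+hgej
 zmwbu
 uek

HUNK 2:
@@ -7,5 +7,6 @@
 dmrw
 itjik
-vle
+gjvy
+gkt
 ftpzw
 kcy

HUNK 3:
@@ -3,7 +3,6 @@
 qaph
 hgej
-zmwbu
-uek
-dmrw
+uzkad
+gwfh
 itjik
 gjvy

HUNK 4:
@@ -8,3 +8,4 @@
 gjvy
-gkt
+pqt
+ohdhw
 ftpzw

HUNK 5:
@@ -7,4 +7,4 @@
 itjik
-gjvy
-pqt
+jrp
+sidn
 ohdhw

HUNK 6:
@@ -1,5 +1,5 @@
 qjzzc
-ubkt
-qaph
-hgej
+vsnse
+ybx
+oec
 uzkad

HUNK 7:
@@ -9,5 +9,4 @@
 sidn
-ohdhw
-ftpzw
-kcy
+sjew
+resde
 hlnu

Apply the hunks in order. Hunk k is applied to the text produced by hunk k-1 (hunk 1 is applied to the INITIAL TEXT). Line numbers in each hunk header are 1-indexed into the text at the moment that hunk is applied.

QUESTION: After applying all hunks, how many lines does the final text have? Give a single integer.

Answer: 13

Derivation:
Hunk 1: at line 1 remove [pwz,lkg] add [qaph,hgej] -> 13 lines: qjzzc ubkt qaph hgej zmwbu uek dmrw itjik vle ftpzw kcy hlnu dok
Hunk 2: at line 7 remove [vle] add [gjvy,gkt] -> 14 lines: qjzzc ubkt qaph hgej zmwbu uek dmrw itjik gjvy gkt ftpzw kcy hlnu dok
Hunk 3: at line 3 remove [zmwbu,uek,dmrw] add [uzkad,gwfh] -> 13 lines: qjzzc ubkt qaph hgej uzkad gwfh itjik gjvy gkt ftpzw kcy hlnu dok
Hunk 4: at line 8 remove [gkt] add [pqt,ohdhw] -> 14 lines: qjzzc ubkt qaph hgej uzkad gwfh itjik gjvy pqt ohdhw ftpzw kcy hlnu dok
Hunk 5: at line 7 remove [gjvy,pqt] add [jrp,sidn] -> 14 lines: qjzzc ubkt qaph hgej uzkad gwfh itjik jrp sidn ohdhw ftpzw kcy hlnu dok
Hunk 6: at line 1 remove [ubkt,qaph,hgej] add [vsnse,ybx,oec] -> 14 lines: qjzzc vsnse ybx oec uzkad gwfh itjik jrp sidn ohdhw ftpzw kcy hlnu dok
Hunk 7: at line 9 remove [ohdhw,ftpzw,kcy] add [sjew,resde] -> 13 lines: qjzzc vsnse ybx oec uzkad gwfh itjik jrp sidn sjew resde hlnu dok
Final line count: 13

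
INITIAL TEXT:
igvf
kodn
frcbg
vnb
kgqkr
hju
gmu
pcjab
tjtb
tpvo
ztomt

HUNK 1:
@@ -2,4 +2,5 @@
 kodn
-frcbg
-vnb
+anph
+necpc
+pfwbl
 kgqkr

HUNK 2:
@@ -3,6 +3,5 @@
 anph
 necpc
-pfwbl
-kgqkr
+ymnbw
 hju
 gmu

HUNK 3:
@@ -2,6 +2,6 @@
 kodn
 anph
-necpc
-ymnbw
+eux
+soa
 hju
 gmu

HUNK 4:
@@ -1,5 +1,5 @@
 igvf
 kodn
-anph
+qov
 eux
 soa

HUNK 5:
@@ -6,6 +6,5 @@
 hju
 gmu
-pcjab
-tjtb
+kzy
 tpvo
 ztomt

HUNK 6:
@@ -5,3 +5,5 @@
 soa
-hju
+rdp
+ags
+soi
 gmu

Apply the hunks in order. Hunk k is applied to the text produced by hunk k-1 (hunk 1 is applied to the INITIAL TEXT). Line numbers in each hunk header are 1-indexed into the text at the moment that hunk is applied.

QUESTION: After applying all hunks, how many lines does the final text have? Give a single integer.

Answer: 12

Derivation:
Hunk 1: at line 2 remove [frcbg,vnb] add [anph,necpc,pfwbl] -> 12 lines: igvf kodn anph necpc pfwbl kgqkr hju gmu pcjab tjtb tpvo ztomt
Hunk 2: at line 3 remove [pfwbl,kgqkr] add [ymnbw] -> 11 lines: igvf kodn anph necpc ymnbw hju gmu pcjab tjtb tpvo ztomt
Hunk 3: at line 2 remove [necpc,ymnbw] add [eux,soa] -> 11 lines: igvf kodn anph eux soa hju gmu pcjab tjtb tpvo ztomt
Hunk 4: at line 1 remove [anph] add [qov] -> 11 lines: igvf kodn qov eux soa hju gmu pcjab tjtb tpvo ztomt
Hunk 5: at line 6 remove [pcjab,tjtb] add [kzy] -> 10 lines: igvf kodn qov eux soa hju gmu kzy tpvo ztomt
Hunk 6: at line 5 remove [hju] add [rdp,ags,soi] -> 12 lines: igvf kodn qov eux soa rdp ags soi gmu kzy tpvo ztomt
Final line count: 12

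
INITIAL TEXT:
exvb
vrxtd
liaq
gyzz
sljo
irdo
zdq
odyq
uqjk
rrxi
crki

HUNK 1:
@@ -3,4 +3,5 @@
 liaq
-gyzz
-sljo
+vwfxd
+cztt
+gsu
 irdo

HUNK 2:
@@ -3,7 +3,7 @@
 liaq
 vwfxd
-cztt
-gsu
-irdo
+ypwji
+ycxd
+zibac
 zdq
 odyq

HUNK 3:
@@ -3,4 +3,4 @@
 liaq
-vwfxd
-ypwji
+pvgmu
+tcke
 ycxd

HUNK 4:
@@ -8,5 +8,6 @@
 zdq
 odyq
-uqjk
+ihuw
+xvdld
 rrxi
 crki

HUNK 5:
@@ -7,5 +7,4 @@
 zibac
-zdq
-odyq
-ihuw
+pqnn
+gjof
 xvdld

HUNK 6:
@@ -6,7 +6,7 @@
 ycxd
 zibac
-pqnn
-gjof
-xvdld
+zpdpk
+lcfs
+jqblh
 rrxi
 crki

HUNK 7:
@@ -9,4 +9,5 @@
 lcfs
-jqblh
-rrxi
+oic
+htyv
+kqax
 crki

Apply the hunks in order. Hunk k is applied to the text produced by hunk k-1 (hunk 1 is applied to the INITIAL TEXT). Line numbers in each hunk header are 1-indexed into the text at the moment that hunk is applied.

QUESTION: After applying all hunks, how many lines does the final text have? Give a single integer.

Hunk 1: at line 3 remove [gyzz,sljo] add [vwfxd,cztt,gsu] -> 12 lines: exvb vrxtd liaq vwfxd cztt gsu irdo zdq odyq uqjk rrxi crki
Hunk 2: at line 3 remove [cztt,gsu,irdo] add [ypwji,ycxd,zibac] -> 12 lines: exvb vrxtd liaq vwfxd ypwji ycxd zibac zdq odyq uqjk rrxi crki
Hunk 3: at line 3 remove [vwfxd,ypwji] add [pvgmu,tcke] -> 12 lines: exvb vrxtd liaq pvgmu tcke ycxd zibac zdq odyq uqjk rrxi crki
Hunk 4: at line 8 remove [uqjk] add [ihuw,xvdld] -> 13 lines: exvb vrxtd liaq pvgmu tcke ycxd zibac zdq odyq ihuw xvdld rrxi crki
Hunk 5: at line 7 remove [zdq,odyq,ihuw] add [pqnn,gjof] -> 12 lines: exvb vrxtd liaq pvgmu tcke ycxd zibac pqnn gjof xvdld rrxi crki
Hunk 6: at line 6 remove [pqnn,gjof,xvdld] add [zpdpk,lcfs,jqblh] -> 12 lines: exvb vrxtd liaq pvgmu tcke ycxd zibac zpdpk lcfs jqblh rrxi crki
Hunk 7: at line 9 remove [jqblh,rrxi] add [oic,htyv,kqax] -> 13 lines: exvb vrxtd liaq pvgmu tcke ycxd zibac zpdpk lcfs oic htyv kqax crki
Final line count: 13

Answer: 13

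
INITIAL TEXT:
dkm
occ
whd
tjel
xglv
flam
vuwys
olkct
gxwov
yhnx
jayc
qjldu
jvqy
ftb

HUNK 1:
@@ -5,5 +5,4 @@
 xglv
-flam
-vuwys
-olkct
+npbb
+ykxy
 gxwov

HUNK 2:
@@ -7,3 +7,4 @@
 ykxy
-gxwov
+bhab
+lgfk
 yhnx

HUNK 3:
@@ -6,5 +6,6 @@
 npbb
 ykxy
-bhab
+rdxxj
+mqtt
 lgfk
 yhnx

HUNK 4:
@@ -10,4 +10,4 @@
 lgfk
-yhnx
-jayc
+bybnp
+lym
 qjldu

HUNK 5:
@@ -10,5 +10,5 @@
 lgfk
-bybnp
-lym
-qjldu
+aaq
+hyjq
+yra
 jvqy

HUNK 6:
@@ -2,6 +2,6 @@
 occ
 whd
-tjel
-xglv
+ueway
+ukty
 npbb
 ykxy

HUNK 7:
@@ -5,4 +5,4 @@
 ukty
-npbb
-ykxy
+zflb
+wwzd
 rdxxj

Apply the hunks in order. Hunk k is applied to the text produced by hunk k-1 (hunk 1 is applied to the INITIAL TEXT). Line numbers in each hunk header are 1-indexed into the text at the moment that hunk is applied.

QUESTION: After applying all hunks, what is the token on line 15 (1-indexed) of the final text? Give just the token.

Hunk 1: at line 5 remove [flam,vuwys,olkct] add [npbb,ykxy] -> 13 lines: dkm occ whd tjel xglv npbb ykxy gxwov yhnx jayc qjldu jvqy ftb
Hunk 2: at line 7 remove [gxwov] add [bhab,lgfk] -> 14 lines: dkm occ whd tjel xglv npbb ykxy bhab lgfk yhnx jayc qjldu jvqy ftb
Hunk 3: at line 6 remove [bhab] add [rdxxj,mqtt] -> 15 lines: dkm occ whd tjel xglv npbb ykxy rdxxj mqtt lgfk yhnx jayc qjldu jvqy ftb
Hunk 4: at line 10 remove [yhnx,jayc] add [bybnp,lym] -> 15 lines: dkm occ whd tjel xglv npbb ykxy rdxxj mqtt lgfk bybnp lym qjldu jvqy ftb
Hunk 5: at line 10 remove [bybnp,lym,qjldu] add [aaq,hyjq,yra] -> 15 lines: dkm occ whd tjel xglv npbb ykxy rdxxj mqtt lgfk aaq hyjq yra jvqy ftb
Hunk 6: at line 2 remove [tjel,xglv] add [ueway,ukty] -> 15 lines: dkm occ whd ueway ukty npbb ykxy rdxxj mqtt lgfk aaq hyjq yra jvqy ftb
Hunk 7: at line 5 remove [npbb,ykxy] add [zflb,wwzd] -> 15 lines: dkm occ whd ueway ukty zflb wwzd rdxxj mqtt lgfk aaq hyjq yra jvqy ftb
Final line 15: ftb

Answer: ftb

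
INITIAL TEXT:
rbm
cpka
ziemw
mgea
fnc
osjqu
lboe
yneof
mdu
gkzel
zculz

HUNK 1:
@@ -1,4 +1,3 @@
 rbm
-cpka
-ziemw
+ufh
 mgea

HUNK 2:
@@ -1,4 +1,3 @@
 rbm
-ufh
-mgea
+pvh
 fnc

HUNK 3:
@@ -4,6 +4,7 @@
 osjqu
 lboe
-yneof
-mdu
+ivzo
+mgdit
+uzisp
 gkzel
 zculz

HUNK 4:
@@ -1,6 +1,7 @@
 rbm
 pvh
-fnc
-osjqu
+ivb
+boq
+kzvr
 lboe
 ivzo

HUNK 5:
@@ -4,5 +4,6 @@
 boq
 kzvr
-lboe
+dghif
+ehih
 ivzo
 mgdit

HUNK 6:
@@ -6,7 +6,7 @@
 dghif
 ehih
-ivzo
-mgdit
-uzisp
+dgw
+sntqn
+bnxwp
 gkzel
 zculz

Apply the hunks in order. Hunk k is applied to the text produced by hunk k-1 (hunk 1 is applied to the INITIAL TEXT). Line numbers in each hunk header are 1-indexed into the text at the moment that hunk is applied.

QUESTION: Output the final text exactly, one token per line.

Hunk 1: at line 1 remove [cpka,ziemw] add [ufh] -> 10 lines: rbm ufh mgea fnc osjqu lboe yneof mdu gkzel zculz
Hunk 2: at line 1 remove [ufh,mgea] add [pvh] -> 9 lines: rbm pvh fnc osjqu lboe yneof mdu gkzel zculz
Hunk 3: at line 4 remove [yneof,mdu] add [ivzo,mgdit,uzisp] -> 10 lines: rbm pvh fnc osjqu lboe ivzo mgdit uzisp gkzel zculz
Hunk 4: at line 1 remove [fnc,osjqu] add [ivb,boq,kzvr] -> 11 lines: rbm pvh ivb boq kzvr lboe ivzo mgdit uzisp gkzel zculz
Hunk 5: at line 4 remove [lboe] add [dghif,ehih] -> 12 lines: rbm pvh ivb boq kzvr dghif ehih ivzo mgdit uzisp gkzel zculz
Hunk 6: at line 6 remove [ivzo,mgdit,uzisp] add [dgw,sntqn,bnxwp] -> 12 lines: rbm pvh ivb boq kzvr dghif ehih dgw sntqn bnxwp gkzel zculz

Answer: rbm
pvh
ivb
boq
kzvr
dghif
ehih
dgw
sntqn
bnxwp
gkzel
zculz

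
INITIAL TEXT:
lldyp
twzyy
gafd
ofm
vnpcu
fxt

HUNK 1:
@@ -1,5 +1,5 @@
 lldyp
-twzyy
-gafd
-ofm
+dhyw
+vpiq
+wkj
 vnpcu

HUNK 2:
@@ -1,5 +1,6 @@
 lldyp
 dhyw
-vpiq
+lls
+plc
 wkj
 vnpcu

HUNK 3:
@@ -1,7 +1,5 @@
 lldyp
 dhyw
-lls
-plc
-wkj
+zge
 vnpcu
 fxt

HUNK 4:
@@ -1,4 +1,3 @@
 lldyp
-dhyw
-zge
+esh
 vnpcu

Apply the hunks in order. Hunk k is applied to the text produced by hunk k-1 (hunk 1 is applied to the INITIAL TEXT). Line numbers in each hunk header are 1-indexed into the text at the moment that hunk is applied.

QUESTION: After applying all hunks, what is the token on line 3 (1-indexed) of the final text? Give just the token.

Hunk 1: at line 1 remove [twzyy,gafd,ofm] add [dhyw,vpiq,wkj] -> 6 lines: lldyp dhyw vpiq wkj vnpcu fxt
Hunk 2: at line 1 remove [vpiq] add [lls,plc] -> 7 lines: lldyp dhyw lls plc wkj vnpcu fxt
Hunk 3: at line 1 remove [lls,plc,wkj] add [zge] -> 5 lines: lldyp dhyw zge vnpcu fxt
Hunk 4: at line 1 remove [dhyw,zge] add [esh] -> 4 lines: lldyp esh vnpcu fxt
Final line 3: vnpcu

Answer: vnpcu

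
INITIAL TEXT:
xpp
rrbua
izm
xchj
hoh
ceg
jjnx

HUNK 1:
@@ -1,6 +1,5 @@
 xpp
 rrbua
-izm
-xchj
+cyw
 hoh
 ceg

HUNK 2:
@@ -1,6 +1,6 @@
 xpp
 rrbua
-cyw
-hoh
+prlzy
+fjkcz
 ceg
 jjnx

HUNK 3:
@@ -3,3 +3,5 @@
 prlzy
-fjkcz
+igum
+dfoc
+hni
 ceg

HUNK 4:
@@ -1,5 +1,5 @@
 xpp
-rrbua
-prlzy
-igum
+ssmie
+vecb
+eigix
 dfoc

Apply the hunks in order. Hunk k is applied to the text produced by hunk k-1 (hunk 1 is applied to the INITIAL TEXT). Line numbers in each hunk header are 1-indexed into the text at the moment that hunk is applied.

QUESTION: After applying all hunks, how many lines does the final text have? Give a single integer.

Answer: 8

Derivation:
Hunk 1: at line 1 remove [izm,xchj] add [cyw] -> 6 lines: xpp rrbua cyw hoh ceg jjnx
Hunk 2: at line 1 remove [cyw,hoh] add [prlzy,fjkcz] -> 6 lines: xpp rrbua prlzy fjkcz ceg jjnx
Hunk 3: at line 3 remove [fjkcz] add [igum,dfoc,hni] -> 8 lines: xpp rrbua prlzy igum dfoc hni ceg jjnx
Hunk 4: at line 1 remove [rrbua,prlzy,igum] add [ssmie,vecb,eigix] -> 8 lines: xpp ssmie vecb eigix dfoc hni ceg jjnx
Final line count: 8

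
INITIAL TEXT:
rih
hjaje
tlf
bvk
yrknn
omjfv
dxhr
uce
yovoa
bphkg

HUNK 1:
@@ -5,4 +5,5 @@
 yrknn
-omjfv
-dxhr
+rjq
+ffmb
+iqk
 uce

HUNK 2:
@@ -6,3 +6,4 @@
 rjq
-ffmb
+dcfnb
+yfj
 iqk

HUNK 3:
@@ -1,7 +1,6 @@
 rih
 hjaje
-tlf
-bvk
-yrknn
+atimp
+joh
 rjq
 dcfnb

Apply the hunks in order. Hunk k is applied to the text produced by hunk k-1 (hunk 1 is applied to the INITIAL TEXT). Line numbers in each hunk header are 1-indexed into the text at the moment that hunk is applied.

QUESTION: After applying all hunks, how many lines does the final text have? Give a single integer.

Answer: 11

Derivation:
Hunk 1: at line 5 remove [omjfv,dxhr] add [rjq,ffmb,iqk] -> 11 lines: rih hjaje tlf bvk yrknn rjq ffmb iqk uce yovoa bphkg
Hunk 2: at line 6 remove [ffmb] add [dcfnb,yfj] -> 12 lines: rih hjaje tlf bvk yrknn rjq dcfnb yfj iqk uce yovoa bphkg
Hunk 3: at line 1 remove [tlf,bvk,yrknn] add [atimp,joh] -> 11 lines: rih hjaje atimp joh rjq dcfnb yfj iqk uce yovoa bphkg
Final line count: 11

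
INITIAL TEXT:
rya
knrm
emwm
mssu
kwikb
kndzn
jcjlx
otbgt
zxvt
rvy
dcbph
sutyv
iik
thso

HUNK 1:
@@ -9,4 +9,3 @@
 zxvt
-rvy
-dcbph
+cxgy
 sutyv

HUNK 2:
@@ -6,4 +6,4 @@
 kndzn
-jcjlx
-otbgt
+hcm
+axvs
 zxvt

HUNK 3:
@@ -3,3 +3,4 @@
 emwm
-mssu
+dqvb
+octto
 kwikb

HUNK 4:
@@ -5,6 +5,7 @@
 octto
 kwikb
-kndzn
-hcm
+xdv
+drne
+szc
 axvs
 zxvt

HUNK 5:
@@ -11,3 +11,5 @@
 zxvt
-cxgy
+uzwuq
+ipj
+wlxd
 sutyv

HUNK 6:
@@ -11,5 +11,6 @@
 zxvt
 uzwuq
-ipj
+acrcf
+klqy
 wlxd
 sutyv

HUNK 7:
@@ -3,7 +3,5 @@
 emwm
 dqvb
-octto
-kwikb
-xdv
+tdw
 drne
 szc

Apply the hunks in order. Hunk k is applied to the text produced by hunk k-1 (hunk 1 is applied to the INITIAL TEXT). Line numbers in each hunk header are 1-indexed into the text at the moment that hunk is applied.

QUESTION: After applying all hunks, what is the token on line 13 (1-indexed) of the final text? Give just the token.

Answer: wlxd

Derivation:
Hunk 1: at line 9 remove [rvy,dcbph] add [cxgy] -> 13 lines: rya knrm emwm mssu kwikb kndzn jcjlx otbgt zxvt cxgy sutyv iik thso
Hunk 2: at line 6 remove [jcjlx,otbgt] add [hcm,axvs] -> 13 lines: rya knrm emwm mssu kwikb kndzn hcm axvs zxvt cxgy sutyv iik thso
Hunk 3: at line 3 remove [mssu] add [dqvb,octto] -> 14 lines: rya knrm emwm dqvb octto kwikb kndzn hcm axvs zxvt cxgy sutyv iik thso
Hunk 4: at line 5 remove [kndzn,hcm] add [xdv,drne,szc] -> 15 lines: rya knrm emwm dqvb octto kwikb xdv drne szc axvs zxvt cxgy sutyv iik thso
Hunk 5: at line 11 remove [cxgy] add [uzwuq,ipj,wlxd] -> 17 lines: rya knrm emwm dqvb octto kwikb xdv drne szc axvs zxvt uzwuq ipj wlxd sutyv iik thso
Hunk 6: at line 11 remove [ipj] add [acrcf,klqy] -> 18 lines: rya knrm emwm dqvb octto kwikb xdv drne szc axvs zxvt uzwuq acrcf klqy wlxd sutyv iik thso
Hunk 7: at line 3 remove [octto,kwikb,xdv] add [tdw] -> 16 lines: rya knrm emwm dqvb tdw drne szc axvs zxvt uzwuq acrcf klqy wlxd sutyv iik thso
Final line 13: wlxd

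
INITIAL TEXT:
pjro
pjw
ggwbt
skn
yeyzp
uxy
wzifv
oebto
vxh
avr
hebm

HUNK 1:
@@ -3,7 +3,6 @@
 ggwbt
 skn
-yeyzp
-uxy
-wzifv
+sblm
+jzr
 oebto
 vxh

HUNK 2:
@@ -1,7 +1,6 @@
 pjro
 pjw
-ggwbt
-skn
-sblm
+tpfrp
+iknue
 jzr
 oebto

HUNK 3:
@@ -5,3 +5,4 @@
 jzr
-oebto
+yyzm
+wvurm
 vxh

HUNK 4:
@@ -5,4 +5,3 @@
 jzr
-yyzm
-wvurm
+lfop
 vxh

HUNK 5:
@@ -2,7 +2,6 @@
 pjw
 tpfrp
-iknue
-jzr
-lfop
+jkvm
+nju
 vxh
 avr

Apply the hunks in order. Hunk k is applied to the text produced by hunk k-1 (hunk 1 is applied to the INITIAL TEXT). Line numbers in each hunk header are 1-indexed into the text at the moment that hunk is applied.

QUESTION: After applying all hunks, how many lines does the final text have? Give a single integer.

Answer: 8

Derivation:
Hunk 1: at line 3 remove [yeyzp,uxy,wzifv] add [sblm,jzr] -> 10 lines: pjro pjw ggwbt skn sblm jzr oebto vxh avr hebm
Hunk 2: at line 1 remove [ggwbt,skn,sblm] add [tpfrp,iknue] -> 9 lines: pjro pjw tpfrp iknue jzr oebto vxh avr hebm
Hunk 3: at line 5 remove [oebto] add [yyzm,wvurm] -> 10 lines: pjro pjw tpfrp iknue jzr yyzm wvurm vxh avr hebm
Hunk 4: at line 5 remove [yyzm,wvurm] add [lfop] -> 9 lines: pjro pjw tpfrp iknue jzr lfop vxh avr hebm
Hunk 5: at line 2 remove [iknue,jzr,lfop] add [jkvm,nju] -> 8 lines: pjro pjw tpfrp jkvm nju vxh avr hebm
Final line count: 8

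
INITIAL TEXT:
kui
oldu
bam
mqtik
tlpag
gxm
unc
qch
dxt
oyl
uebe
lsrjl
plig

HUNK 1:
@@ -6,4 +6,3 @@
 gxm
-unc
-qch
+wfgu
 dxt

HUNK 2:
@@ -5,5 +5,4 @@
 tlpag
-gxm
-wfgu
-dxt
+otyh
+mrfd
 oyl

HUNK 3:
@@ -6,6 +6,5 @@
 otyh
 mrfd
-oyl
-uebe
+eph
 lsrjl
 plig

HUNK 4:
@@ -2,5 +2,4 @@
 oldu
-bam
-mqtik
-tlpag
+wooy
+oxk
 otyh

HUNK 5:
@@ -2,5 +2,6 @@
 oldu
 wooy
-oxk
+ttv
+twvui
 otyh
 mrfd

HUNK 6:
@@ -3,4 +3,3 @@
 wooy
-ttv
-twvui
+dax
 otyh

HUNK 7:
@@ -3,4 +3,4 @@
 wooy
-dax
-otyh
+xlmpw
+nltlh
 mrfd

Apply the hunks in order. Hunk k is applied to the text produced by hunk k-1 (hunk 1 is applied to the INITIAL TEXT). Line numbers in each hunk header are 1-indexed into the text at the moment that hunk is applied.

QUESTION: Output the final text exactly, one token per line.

Hunk 1: at line 6 remove [unc,qch] add [wfgu] -> 12 lines: kui oldu bam mqtik tlpag gxm wfgu dxt oyl uebe lsrjl plig
Hunk 2: at line 5 remove [gxm,wfgu,dxt] add [otyh,mrfd] -> 11 lines: kui oldu bam mqtik tlpag otyh mrfd oyl uebe lsrjl plig
Hunk 3: at line 6 remove [oyl,uebe] add [eph] -> 10 lines: kui oldu bam mqtik tlpag otyh mrfd eph lsrjl plig
Hunk 4: at line 2 remove [bam,mqtik,tlpag] add [wooy,oxk] -> 9 lines: kui oldu wooy oxk otyh mrfd eph lsrjl plig
Hunk 5: at line 2 remove [oxk] add [ttv,twvui] -> 10 lines: kui oldu wooy ttv twvui otyh mrfd eph lsrjl plig
Hunk 6: at line 3 remove [ttv,twvui] add [dax] -> 9 lines: kui oldu wooy dax otyh mrfd eph lsrjl plig
Hunk 7: at line 3 remove [dax,otyh] add [xlmpw,nltlh] -> 9 lines: kui oldu wooy xlmpw nltlh mrfd eph lsrjl plig

Answer: kui
oldu
wooy
xlmpw
nltlh
mrfd
eph
lsrjl
plig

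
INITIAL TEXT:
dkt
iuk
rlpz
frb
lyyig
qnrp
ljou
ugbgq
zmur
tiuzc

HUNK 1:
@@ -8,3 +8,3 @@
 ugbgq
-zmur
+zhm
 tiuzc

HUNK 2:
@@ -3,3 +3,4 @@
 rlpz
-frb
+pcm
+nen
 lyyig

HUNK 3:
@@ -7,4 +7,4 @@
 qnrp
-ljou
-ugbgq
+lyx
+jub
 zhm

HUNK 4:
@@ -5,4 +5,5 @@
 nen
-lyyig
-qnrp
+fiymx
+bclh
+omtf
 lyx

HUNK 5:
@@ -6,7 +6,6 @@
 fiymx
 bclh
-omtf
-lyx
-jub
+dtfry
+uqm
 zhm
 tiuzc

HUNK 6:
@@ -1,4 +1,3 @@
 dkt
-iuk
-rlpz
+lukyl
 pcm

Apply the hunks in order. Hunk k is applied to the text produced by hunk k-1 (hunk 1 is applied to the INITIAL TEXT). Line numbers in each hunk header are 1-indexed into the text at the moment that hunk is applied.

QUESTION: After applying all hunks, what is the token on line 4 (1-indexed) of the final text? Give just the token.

Answer: nen

Derivation:
Hunk 1: at line 8 remove [zmur] add [zhm] -> 10 lines: dkt iuk rlpz frb lyyig qnrp ljou ugbgq zhm tiuzc
Hunk 2: at line 3 remove [frb] add [pcm,nen] -> 11 lines: dkt iuk rlpz pcm nen lyyig qnrp ljou ugbgq zhm tiuzc
Hunk 3: at line 7 remove [ljou,ugbgq] add [lyx,jub] -> 11 lines: dkt iuk rlpz pcm nen lyyig qnrp lyx jub zhm tiuzc
Hunk 4: at line 5 remove [lyyig,qnrp] add [fiymx,bclh,omtf] -> 12 lines: dkt iuk rlpz pcm nen fiymx bclh omtf lyx jub zhm tiuzc
Hunk 5: at line 6 remove [omtf,lyx,jub] add [dtfry,uqm] -> 11 lines: dkt iuk rlpz pcm nen fiymx bclh dtfry uqm zhm tiuzc
Hunk 6: at line 1 remove [iuk,rlpz] add [lukyl] -> 10 lines: dkt lukyl pcm nen fiymx bclh dtfry uqm zhm tiuzc
Final line 4: nen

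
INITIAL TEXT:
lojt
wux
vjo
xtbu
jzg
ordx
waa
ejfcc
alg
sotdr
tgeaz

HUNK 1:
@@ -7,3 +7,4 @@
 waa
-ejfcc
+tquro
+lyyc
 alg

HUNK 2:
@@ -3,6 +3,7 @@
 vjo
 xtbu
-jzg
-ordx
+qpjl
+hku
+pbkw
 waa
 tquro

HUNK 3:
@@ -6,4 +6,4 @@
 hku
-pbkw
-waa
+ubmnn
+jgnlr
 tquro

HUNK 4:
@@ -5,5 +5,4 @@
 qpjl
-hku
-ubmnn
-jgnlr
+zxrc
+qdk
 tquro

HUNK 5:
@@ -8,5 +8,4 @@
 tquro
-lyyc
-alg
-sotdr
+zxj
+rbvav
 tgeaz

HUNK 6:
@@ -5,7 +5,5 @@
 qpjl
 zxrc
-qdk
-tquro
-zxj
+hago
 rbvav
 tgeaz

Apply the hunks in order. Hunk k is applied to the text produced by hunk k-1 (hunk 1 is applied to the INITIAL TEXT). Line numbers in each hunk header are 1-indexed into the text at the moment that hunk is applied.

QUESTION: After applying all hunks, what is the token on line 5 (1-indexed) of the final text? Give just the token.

Hunk 1: at line 7 remove [ejfcc] add [tquro,lyyc] -> 12 lines: lojt wux vjo xtbu jzg ordx waa tquro lyyc alg sotdr tgeaz
Hunk 2: at line 3 remove [jzg,ordx] add [qpjl,hku,pbkw] -> 13 lines: lojt wux vjo xtbu qpjl hku pbkw waa tquro lyyc alg sotdr tgeaz
Hunk 3: at line 6 remove [pbkw,waa] add [ubmnn,jgnlr] -> 13 lines: lojt wux vjo xtbu qpjl hku ubmnn jgnlr tquro lyyc alg sotdr tgeaz
Hunk 4: at line 5 remove [hku,ubmnn,jgnlr] add [zxrc,qdk] -> 12 lines: lojt wux vjo xtbu qpjl zxrc qdk tquro lyyc alg sotdr tgeaz
Hunk 5: at line 8 remove [lyyc,alg,sotdr] add [zxj,rbvav] -> 11 lines: lojt wux vjo xtbu qpjl zxrc qdk tquro zxj rbvav tgeaz
Hunk 6: at line 5 remove [qdk,tquro,zxj] add [hago] -> 9 lines: lojt wux vjo xtbu qpjl zxrc hago rbvav tgeaz
Final line 5: qpjl

Answer: qpjl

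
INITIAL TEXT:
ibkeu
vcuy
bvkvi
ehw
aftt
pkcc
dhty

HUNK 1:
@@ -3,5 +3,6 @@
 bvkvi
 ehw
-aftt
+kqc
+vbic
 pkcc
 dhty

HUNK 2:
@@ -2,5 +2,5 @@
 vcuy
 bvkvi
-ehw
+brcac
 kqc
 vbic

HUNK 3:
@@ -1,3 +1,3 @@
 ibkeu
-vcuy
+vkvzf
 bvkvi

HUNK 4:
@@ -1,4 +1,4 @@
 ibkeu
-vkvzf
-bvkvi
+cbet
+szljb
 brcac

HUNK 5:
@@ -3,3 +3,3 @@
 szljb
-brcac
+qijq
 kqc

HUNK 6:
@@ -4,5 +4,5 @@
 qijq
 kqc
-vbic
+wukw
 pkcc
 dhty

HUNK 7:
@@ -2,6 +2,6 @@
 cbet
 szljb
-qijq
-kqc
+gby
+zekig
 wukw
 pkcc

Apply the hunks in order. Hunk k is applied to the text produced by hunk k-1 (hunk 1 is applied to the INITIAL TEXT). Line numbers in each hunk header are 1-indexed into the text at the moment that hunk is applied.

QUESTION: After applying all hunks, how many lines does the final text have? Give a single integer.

Hunk 1: at line 3 remove [aftt] add [kqc,vbic] -> 8 lines: ibkeu vcuy bvkvi ehw kqc vbic pkcc dhty
Hunk 2: at line 2 remove [ehw] add [brcac] -> 8 lines: ibkeu vcuy bvkvi brcac kqc vbic pkcc dhty
Hunk 3: at line 1 remove [vcuy] add [vkvzf] -> 8 lines: ibkeu vkvzf bvkvi brcac kqc vbic pkcc dhty
Hunk 4: at line 1 remove [vkvzf,bvkvi] add [cbet,szljb] -> 8 lines: ibkeu cbet szljb brcac kqc vbic pkcc dhty
Hunk 5: at line 3 remove [brcac] add [qijq] -> 8 lines: ibkeu cbet szljb qijq kqc vbic pkcc dhty
Hunk 6: at line 4 remove [vbic] add [wukw] -> 8 lines: ibkeu cbet szljb qijq kqc wukw pkcc dhty
Hunk 7: at line 2 remove [qijq,kqc] add [gby,zekig] -> 8 lines: ibkeu cbet szljb gby zekig wukw pkcc dhty
Final line count: 8

Answer: 8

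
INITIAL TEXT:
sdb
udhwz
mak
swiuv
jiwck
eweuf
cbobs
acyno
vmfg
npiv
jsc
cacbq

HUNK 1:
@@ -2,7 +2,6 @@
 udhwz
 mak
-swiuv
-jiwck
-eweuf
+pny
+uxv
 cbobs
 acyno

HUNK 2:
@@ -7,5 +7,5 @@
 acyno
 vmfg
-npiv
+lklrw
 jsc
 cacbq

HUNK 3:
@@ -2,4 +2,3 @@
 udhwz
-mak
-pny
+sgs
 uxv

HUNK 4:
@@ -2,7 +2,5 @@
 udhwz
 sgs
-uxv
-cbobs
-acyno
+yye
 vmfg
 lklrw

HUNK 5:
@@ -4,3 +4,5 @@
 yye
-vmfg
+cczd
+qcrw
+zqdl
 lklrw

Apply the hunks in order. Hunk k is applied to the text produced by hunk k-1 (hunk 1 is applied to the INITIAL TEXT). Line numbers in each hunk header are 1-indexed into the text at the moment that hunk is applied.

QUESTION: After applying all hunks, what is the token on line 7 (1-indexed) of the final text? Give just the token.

Answer: zqdl

Derivation:
Hunk 1: at line 2 remove [swiuv,jiwck,eweuf] add [pny,uxv] -> 11 lines: sdb udhwz mak pny uxv cbobs acyno vmfg npiv jsc cacbq
Hunk 2: at line 7 remove [npiv] add [lklrw] -> 11 lines: sdb udhwz mak pny uxv cbobs acyno vmfg lklrw jsc cacbq
Hunk 3: at line 2 remove [mak,pny] add [sgs] -> 10 lines: sdb udhwz sgs uxv cbobs acyno vmfg lklrw jsc cacbq
Hunk 4: at line 2 remove [uxv,cbobs,acyno] add [yye] -> 8 lines: sdb udhwz sgs yye vmfg lklrw jsc cacbq
Hunk 5: at line 4 remove [vmfg] add [cczd,qcrw,zqdl] -> 10 lines: sdb udhwz sgs yye cczd qcrw zqdl lklrw jsc cacbq
Final line 7: zqdl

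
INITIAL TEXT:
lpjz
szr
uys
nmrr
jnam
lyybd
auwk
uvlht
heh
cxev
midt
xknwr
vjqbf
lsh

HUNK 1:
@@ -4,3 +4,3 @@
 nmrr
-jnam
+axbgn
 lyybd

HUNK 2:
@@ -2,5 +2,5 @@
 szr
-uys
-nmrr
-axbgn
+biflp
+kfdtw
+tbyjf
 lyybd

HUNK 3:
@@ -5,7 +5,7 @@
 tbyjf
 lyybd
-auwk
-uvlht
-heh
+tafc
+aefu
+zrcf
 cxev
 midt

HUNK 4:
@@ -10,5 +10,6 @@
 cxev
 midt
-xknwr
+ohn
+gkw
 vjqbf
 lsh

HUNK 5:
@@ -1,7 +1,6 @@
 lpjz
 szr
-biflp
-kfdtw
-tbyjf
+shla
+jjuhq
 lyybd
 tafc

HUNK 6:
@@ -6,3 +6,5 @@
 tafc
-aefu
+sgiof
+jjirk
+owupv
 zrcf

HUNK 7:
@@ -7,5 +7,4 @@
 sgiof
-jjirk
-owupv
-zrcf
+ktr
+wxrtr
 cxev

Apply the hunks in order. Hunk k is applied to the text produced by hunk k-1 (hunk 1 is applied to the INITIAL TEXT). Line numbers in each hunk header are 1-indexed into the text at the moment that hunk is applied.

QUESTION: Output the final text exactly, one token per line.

Answer: lpjz
szr
shla
jjuhq
lyybd
tafc
sgiof
ktr
wxrtr
cxev
midt
ohn
gkw
vjqbf
lsh

Derivation:
Hunk 1: at line 4 remove [jnam] add [axbgn] -> 14 lines: lpjz szr uys nmrr axbgn lyybd auwk uvlht heh cxev midt xknwr vjqbf lsh
Hunk 2: at line 2 remove [uys,nmrr,axbgn] add [biflp,kfdtw,tbyjf] -> 14 lines: lpjz szr biflp kfdtw tbyjf lyybd auwk uvlht heh cxev midt xknwr vjqbf lsh
Hunk 3: at line 5 remove [auwk,uvlht,heh] add [tafc,aefu,zrcf] -> 14 lines: lpjz szr biflp kfdtw tbyjf lyybd tafc aefu zrcf cxev midt xknwr vjqbf lsh
Hunk 4: at line 10 remove [xknwr] add [ohn,gkw] -> 15 lines: lpjz szr biflp kfdtw tbyjf lyybd tafc aefu zrcf cxev midt ohn gkw vjqbf lsh
Hunk 5: at line 1 remove [biflp,kfdtw,tbyjf] add [shla,jjuhq] -> 14 lines: lpjz szr shla jjuhq lyybd tafc aefu zrcf cxev midt ohn gkw vjqbf lsh
Hunk 6: at line 6 remove [aefu] add [sgiof,jjirk,owupv] -> 16 lines: lpjz szr shla jjuhq lyybd tafc sgiof jjirk owupv zrcf cxev midt ohn gkw vjqbf lsh
Hunk 7: at line 7 remove [jjirk,owupv,zrcf] add [ktr,wxrtr] -> 15 lines: lpjz szr shla jjuhq lyybd tafc sgiof ktr wxrtr cxev midt ohn gkw vjqbf lsh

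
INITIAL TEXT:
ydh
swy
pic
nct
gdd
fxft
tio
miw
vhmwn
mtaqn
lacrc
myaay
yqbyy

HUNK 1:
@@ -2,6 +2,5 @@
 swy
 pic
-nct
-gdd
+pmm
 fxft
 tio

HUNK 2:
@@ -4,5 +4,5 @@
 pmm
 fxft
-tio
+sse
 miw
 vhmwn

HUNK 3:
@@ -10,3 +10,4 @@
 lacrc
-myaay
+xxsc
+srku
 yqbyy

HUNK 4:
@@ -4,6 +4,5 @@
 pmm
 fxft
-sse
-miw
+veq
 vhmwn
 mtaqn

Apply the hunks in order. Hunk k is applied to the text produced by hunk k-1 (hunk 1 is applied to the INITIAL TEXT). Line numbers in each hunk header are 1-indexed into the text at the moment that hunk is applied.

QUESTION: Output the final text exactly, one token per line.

Answer: ydh
swy
pic
pmm
fxft
veq
vhmwn
mtaqn
lacrc
xxsc
srku
yqbyy

Derivation:
Hunk 1: at line 2 remove [nct,gdd] add [pmm] -> 12 lines: ydh swy pic pmm fxft tio miw vhmwn mtaqn lacrc myaay yqbyy
Hunk 2: at line 4 remove [tio] add [sse] -> 12 lines: ydh swy pic pmm fxft sse miw vhmwn mtaqn lacrc myaay yqbyy
Hunk 3: at line 10 remove [myaay] add [xxsc,srku] -> 13 lines: ydh swy pic pmm fxft sse miw vhmwn mtaqn lacrc xxsc srku yqbyy
Hunk 4: at line 4 remove [sse,miw] add [veq] -> 12 lines: ydh swy pic pmm fxft veq vhmwn mtaqn lacrc xxsc srku yqbyy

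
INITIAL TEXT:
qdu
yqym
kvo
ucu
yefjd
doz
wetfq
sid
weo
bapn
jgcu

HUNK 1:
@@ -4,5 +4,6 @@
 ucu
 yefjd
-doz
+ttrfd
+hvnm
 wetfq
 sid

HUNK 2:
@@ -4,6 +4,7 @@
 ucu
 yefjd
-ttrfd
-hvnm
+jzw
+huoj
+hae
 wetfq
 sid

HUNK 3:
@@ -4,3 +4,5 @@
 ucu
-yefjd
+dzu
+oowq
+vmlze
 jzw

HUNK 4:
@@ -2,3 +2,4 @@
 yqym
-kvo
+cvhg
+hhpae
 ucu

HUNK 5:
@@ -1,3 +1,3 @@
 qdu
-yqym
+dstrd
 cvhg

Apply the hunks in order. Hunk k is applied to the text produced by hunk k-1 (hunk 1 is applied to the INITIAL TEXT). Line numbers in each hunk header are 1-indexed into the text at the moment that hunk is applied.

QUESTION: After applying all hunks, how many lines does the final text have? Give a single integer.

Hunk 1: at line 4 remove [doz] add [ttrfd,hvnm] -> 12 lines: qdu yqym kvo ucu yefjd ttrfd hvnm wetfq sid weo bapn jgcu
Hunk 2: at line 4 remove [ttrfd,hvnm] add [jzw,huoj,hae] -> 13 lines: qdu yqym kvo ucu yefjd jzw huoj hae wetfq sid weo bapn jgcu
Hunk 3: at line 4 remove [yefjd] add [dzu,oowq,vmlze] -> 15 lines: qdu yqym kvo ucu dzu oowq vmlze jzw huoj hae wetfq sid weo bapn jgcu
Hunk 4: at line 2 remove [kvo] add [cvhg,hhpae] -> 16 lines: qdu yqym cvhg hhpae ucu dzu oowq vmlze jzw huoj hae wetfq sid weo bapn jgcu
Hunk 5: at line 1 remove [yqym] add [dstrd] -> 16 lines: qdu dstrd cvhg hhpae ucu dzu oowq vmlze jzw huoj hae wetfq sid weo bapn jgcu
Final line count: 16

Answer: 16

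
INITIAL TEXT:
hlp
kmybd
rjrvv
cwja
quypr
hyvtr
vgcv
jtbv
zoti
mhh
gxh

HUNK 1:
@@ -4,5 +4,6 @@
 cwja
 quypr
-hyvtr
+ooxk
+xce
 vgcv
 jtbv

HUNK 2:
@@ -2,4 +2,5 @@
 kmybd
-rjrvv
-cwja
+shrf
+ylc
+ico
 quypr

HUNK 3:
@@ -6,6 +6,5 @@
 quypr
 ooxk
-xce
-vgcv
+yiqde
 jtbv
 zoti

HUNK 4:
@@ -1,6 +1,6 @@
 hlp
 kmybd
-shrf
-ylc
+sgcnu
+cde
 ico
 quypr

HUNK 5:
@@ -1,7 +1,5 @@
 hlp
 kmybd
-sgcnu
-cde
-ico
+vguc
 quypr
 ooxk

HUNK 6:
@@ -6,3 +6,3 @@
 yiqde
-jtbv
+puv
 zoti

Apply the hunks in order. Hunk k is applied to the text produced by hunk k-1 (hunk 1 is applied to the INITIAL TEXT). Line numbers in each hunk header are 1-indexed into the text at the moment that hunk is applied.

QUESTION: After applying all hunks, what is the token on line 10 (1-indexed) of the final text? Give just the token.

Hunk 1: at line 4 remove [hyvtr] add [ooxk,xce] -> 12 lines: hlp kmybd rjrvv cwja quypr ooxk xce vgcv jtbv zoti mhh gxh
Hunk 2: at line 2 remove [rjrvv,cwja] add [shrf,ylc,ico] -> 13 lines: hlp kmybd shrf ylc ico quypr ooxk xce vgcv jtbv zoti mhh gxh
Hunk 3: at line 6 remove [xce,vgcv] add [yiqde] -> 12 lines: hlp kmybd shrf ylc ico quypr ooxk yiqde jtbv zoti mhh gxh
Hunk 4: at line 1 remove [shrf,ylc] add [sgcnu,cde] -> 12 lines: hlp kmybd sgcnu cde ico quypr ooxk yiqde jtbv zoti mhh gxh
Hunk 5: at line 1 remove [sgcnu,cde,ico] add [vguc] -> 10 lines: hlp kmybd vguc quypr ooxk yiqde jtbv zoti mhh gxh
Hunk 6: at line 6 remove [jtbv] add [puv] -> 10 lines: hlp kmybd vguc quypr ooxk yiqde puv zoti mhh gxh
Final line 10: gxh

Answer: gxh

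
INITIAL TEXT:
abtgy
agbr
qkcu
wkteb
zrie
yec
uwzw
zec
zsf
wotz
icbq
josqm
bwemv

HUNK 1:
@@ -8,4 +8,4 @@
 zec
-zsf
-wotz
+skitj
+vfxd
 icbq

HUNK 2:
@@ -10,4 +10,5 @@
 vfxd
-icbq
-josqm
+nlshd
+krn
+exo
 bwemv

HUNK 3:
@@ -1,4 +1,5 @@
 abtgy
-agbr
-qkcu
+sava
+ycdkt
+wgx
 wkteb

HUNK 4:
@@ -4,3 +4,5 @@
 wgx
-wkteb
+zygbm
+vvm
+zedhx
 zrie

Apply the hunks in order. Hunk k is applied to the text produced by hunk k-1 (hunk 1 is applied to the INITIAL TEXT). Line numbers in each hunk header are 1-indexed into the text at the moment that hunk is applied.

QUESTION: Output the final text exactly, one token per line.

Answer: abtgy
sava
ycdkt
wgx
zygbm
vvm
zedhx
zrie
yec
uwzw
zec
skitj
vfxd
nlshd
krn
exo
bwemv

Derivation:
Hunk 1: at line 8 remove [zsf,wotz] add [skitj,vfxd] -> 13 lines: abtgy agbr qkcu wkteb zrie yec uwzw zec skitj vfxd icbq josqm bwemv
Hunk 2: at line 10 remove [icbq,josqm] add [nlshd,krn,exo] -> 14 lines: abtgy agbr qkcu wkteb zrie yec uwzw zec skitj vfxd nlshd krn exo bwemv
Hunk 3: at line 1 remove [agbr,qkcu] add [sava,ycdkt,wgx] -> 15 lines: abtgy sava ycdkt wgx wkteb zrie yec uwzw zec skitj vfxd nlshd krn exo bwemv
Hunk 4: at line 4 remove [wkteb] add [zygbm,vvm,zedhx] -> 17 lines: abtgy sava ycdkt wgx zygbm vvm zedhx zrie yec uwzw zec skitj vfxd nlshd krn exo bwemv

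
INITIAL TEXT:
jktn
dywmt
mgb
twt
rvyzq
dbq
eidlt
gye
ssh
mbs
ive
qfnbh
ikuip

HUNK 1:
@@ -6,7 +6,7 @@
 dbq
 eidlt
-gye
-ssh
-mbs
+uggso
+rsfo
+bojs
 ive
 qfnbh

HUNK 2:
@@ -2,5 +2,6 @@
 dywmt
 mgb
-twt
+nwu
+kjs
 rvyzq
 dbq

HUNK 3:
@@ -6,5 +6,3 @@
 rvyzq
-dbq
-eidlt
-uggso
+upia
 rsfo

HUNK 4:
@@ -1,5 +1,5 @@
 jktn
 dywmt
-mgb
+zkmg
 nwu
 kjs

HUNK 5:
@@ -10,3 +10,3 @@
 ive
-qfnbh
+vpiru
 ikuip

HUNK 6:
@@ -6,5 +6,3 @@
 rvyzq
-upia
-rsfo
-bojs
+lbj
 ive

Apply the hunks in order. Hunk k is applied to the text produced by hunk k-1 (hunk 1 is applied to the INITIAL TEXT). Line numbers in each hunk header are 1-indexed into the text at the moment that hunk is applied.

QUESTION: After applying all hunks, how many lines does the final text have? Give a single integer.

Hunk 1: at line 6 remove [gye,ssh,mbs] add [uggso,rsfo,bojs] -> 13 lines: jktn dywmt mgb twt rvyzq dbq eidlt uggso rsfo bojs ive qfnbh ikuip
Hunk 2: at line 2 remove [twt] add [nwu,kjs] -> 14 lines: jktn dywmt mgb nwu kjs rvyzq dbq eidlt uggso rsfo bojs ive qfnbh ikuip
Hunk 3: at line 6 remove [dbq,eidlt,uggso] add [upia] -> 12 lines: jktn dywmt mgb nwu kjs rvyzq upia rsfo bojs ive qfnbh ikuip
Hunk 4: at line 1 remove [mgb] add [zkmg] -> 12 lines: jktn dywmt zkmg nwu kjs rvyzq upia rsfo bojs ive qfnbh ikuip
Hunk 5: at line 10 remove [qfnbh] add [vpiru] -> 12 lines: jktn dywmt zkmg nwu kjs rvyzq upia rsfo bojs ive vpiru ikuip
Hunk 6: at line 6 remove [upia,rsfo,bojs] add [lbj] -> 10 lines: jktn dywmt zkmg nwu kjs rvyzq lbj ive vpiru ikuip
Final line count: 10

Answer: 10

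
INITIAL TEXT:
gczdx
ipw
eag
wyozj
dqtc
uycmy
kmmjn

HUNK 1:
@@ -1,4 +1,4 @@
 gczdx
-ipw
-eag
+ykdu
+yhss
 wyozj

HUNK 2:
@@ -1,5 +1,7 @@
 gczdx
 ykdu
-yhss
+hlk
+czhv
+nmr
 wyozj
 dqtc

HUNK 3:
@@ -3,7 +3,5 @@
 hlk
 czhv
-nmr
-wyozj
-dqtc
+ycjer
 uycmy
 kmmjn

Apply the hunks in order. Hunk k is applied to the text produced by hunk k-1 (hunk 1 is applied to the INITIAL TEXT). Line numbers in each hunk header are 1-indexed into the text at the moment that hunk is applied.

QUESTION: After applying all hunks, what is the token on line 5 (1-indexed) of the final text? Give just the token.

Hunk 1: at line 1 remove [ipw,eag] add [ykdu,yhss] -> 7 lines: gczdx ykdu yhss wyozj dqtc uycmy kmmjn
Hunk 2: at line 1 remove [yhss] add [hlk,czhv,nmr] -> 9 lines: gczdx ykdu hlk czhv nmr wyozj dqtc uycmy kmmjn
Hunk 3: at line 3 remove [nmr,wyozj,dqtc] add [ycjer] -> 7 lines: gczdx ykdu hlk czhv ycjer uycmy kmmjn
Final line 5: ycjer

Answer: ycjer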